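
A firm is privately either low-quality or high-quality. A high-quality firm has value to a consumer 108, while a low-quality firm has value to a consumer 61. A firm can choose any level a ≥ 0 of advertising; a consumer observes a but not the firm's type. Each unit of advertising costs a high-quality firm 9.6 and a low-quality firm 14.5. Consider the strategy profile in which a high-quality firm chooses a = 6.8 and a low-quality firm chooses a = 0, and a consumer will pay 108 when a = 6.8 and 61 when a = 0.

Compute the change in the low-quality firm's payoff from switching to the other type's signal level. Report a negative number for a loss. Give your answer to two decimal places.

-51.60

Playing a = 0 the low-quality firm receives 61.
Deviating to a = 6.8 brings payment 108 at cost 14.5 × 6.8 = 98.6, netting 9.4.
Gain from deviating: 9.4 − 61 = -51.60.
The gain is negative, so the low-quality type's incentive-compatibility constraint is satisfied.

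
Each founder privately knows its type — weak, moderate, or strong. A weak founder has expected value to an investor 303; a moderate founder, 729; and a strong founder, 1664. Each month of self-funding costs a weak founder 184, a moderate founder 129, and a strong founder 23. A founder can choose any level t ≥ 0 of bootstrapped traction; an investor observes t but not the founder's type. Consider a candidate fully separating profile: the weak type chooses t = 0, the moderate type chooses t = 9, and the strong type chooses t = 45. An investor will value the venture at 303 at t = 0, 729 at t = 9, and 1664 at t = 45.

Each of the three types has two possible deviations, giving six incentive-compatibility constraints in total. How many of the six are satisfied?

5

Moderate (own payoff 729 − 129×9 = -432): to t=0 gives 303 → profitable ✗; to t=45 gives 1664 − 129×45 = -4141 → no gain ✓.
Strong (own payoff 1664 − 23×45 = 629): to t=0 gives 303 → no gain ✓; to t=9 gives 729 − 23×9 = 522 → no gain ✓.
Weak (own payoff 303): to t=9 gives 729 − 184×9 = -927 → no gain ✓; to t=45 gives 1664 − 184×45 = -6616 → no gain ✓.
5 of the 6 constraints hold; not an equilibrium.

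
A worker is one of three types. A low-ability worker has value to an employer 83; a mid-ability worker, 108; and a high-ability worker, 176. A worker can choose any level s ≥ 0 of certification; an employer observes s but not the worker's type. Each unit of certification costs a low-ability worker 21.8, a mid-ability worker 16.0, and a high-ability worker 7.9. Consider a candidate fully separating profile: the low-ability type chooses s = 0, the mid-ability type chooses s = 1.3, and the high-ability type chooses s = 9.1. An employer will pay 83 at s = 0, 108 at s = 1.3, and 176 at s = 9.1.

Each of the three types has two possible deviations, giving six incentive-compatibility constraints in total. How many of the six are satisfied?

Mid-ability (own payoff 108 − 16.0×1.3 = 87.2): to s=0 gives 83 → no gain ✓; to s=9.1 gives 176 − 16.0×9.1 = 30.4 → no gain ✓.
Low-ability (own payoff 83): to s=1.3 gives 108 − 21.8×1.3 = 79.66 → no gain ✓; to s=9.1 gives 176 − 21.8×9.1 = -22.38 → no gain ✓.
High-ability (own payoff 176 − 7.9×9.1 = 104.11): to s=0 gives 83 → no gain ✓; to s=1.3 gives 108 − 7.9×1.3 = 97.73 → no gain ✓.
6 of the 6 constraints hold; this profile is a separating equilibrium.

6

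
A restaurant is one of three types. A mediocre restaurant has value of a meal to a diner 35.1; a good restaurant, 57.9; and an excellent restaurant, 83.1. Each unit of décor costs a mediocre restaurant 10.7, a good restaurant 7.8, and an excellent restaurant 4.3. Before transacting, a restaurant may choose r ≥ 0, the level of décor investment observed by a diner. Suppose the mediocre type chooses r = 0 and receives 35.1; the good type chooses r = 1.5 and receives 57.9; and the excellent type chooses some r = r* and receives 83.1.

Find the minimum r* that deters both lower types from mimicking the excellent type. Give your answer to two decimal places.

4.73

Good type (on-path payoff 57.9 − 7.8×1.5 = 46.2) won't mimic when 46.2 ≥ 83.1 − 7.8·r*, i.e. r* ≥ 4.73.
Mediocre type (on-path payoff 35.1) won't mimic when 35.1 ≥ 83.1 − 10.7·r*, i.e. r* ≥ 4.49.
Both must hold, so r* = max(4.49, 4.73) = 4.73. The good type's constraint binds.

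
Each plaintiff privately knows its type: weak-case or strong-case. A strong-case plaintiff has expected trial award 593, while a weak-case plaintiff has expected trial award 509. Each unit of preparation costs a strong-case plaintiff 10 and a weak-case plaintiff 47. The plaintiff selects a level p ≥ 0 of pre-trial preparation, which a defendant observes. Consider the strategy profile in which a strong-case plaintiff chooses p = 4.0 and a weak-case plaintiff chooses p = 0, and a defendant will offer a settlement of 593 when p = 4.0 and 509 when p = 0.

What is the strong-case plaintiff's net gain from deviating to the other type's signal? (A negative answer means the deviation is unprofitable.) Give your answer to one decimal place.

-44.0

Playing p = 4.0 the strong-case plaintiff receives 593 − 10 × 4.0 = 553.
Deviating to p = 0 yields 509 instead.
Gain from deviating: 509 − 553 = -44.0.
The gain is negative, so the strong-case type's incentive-compatibility constraint is satisfied.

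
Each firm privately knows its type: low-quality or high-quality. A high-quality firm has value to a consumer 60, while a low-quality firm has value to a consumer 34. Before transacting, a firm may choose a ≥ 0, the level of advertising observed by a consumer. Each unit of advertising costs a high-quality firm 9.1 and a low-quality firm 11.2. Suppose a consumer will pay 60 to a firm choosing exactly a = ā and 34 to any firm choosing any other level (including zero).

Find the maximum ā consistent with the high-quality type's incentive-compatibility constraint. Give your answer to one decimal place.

2.9

Choosing ā yields the high-quality type 60 − 9.1·ā; choosing zero yields 34.
The high-quality type is indifferent at 60 − 9.1·ā = 34, i.e. ā = (60 − 34) / 9.1 ≈ 2.9.
For any ā above 2.9 the high-quality type would rather pool at zero, so separation collapses.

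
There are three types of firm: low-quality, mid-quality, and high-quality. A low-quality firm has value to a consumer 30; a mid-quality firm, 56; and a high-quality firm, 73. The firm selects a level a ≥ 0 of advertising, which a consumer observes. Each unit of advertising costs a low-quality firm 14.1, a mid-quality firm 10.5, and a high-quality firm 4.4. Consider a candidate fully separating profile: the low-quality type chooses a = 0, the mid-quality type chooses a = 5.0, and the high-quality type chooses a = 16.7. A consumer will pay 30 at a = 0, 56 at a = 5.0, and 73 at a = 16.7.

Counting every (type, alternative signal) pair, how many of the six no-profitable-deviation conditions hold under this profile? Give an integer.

3

Low-quality (own payoff 30): to a=5.0 gives 56 − 14.1×5.0 = -14.5 → no gain ✓; to a=16.7 gives 73 − 14.1×16.7 = -162.47 → no gain ✓.
High-quality (own payoff 73 − 4.4×16.7 = -0.48): to a=0 gives 30 → profitable ✗; to a=5.0 gives 56 − 4.4×5.0 = 34 → profitable ✗.
Mid-quality (own payoff 56 − 10.5×5.0 = 3.5): to a=0 gives 30 → profitable ✗; to a=16.7 gives 73 − 10.5×16.7 = -102.35 → no gain ✓.
3 of the 6 constraints hold; not an equilibrium.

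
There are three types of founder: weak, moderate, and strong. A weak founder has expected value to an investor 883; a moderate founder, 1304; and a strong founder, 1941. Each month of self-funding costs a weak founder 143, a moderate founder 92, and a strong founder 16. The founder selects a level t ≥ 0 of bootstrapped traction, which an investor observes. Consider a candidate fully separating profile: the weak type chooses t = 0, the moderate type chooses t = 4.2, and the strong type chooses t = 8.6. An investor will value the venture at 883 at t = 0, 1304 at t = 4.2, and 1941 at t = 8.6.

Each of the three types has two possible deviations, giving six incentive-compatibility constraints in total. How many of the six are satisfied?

5

Weak (own payoff 883): to t=4.2 gives 1304 − 143×4.2 = 703.4 → no gain ✓; to t=8.6 gives 1941 − 143×8.6 = 711.2 → no gain ✓.
Strong (own payoff 1941 − 16×8.6 = 1803.4): to t=0 gives 883 → no gain ✓; to t=4.2 gives 1304 − 16×4.2 = 1236.8 → no gain ✓.
Moderate (own payoff 1304 − 92×4.2 = 917.6): to t=0 gives 883 → no gain ✓; to t=8.6 gives 1941 − 92×8.6 = 1149.8 → profitable ✗.
5 of the 6 constraints hold; not an equilibrium.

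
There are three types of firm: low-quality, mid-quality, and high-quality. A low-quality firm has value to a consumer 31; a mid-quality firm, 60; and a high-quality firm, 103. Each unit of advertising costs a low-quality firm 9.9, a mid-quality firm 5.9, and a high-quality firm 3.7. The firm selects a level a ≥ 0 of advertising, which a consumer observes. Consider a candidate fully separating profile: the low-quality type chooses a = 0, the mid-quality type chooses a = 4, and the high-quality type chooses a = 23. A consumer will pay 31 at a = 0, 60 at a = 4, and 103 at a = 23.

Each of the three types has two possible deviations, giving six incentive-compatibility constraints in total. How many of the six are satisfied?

4

High-quality (own payoff 103 − 3.7×23 = 17.9): to a=0 gives 31 → profitable ✗; to a=4 gives 60 − 3.7×4 = 45.2 → profitable ✗.
Mid-quality (own payoff 60 − 5.9×4 = 36.4): to a=0 gives 31 → no gain ✓; to a=23 gives 103 − 5.9×23 = -32.7 → no gain ✓.
Low-quality (own payoff 31): to a=4 gives 60 − 9.9×4 = 20.4 → no gain ✓; to a=23 gives 103 − 9.9×23 = -124.7 → no gain ✓.
4 of the 6 constraints hold; not an equilibrium.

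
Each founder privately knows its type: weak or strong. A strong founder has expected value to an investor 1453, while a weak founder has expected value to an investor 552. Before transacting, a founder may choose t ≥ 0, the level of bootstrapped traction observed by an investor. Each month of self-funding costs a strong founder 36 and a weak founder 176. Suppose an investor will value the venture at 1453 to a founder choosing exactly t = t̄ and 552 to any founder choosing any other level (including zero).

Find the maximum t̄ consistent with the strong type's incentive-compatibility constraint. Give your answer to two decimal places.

25.03

Choosing t̄ yields the strong type 1453 − 36·t̄; choosing zero yields 552.
The strong type is indifferent at 1453 − 36·t̄ = 552, i.e. t̄ = (1453 − 552) / 36 ≈ 25.03.
For any t̄ above 25.03 the strong type would rather pool at zero, so separation collapses.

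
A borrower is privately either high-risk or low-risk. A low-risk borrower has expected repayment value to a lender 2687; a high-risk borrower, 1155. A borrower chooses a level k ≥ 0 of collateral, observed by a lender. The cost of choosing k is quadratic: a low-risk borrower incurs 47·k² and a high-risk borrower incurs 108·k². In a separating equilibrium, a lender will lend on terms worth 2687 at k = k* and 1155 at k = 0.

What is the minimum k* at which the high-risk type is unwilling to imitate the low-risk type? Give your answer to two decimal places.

3.77

The high-risk type at k = 0 receives 1155; imitating at k* yields 2687 − 108·k*².
Indifference: 1155 = 2687 − 108·k*², so k*² = (2687 − 1155) / 108 ≈ 14.1852.
k* = √14.1852 ≈ 3.77.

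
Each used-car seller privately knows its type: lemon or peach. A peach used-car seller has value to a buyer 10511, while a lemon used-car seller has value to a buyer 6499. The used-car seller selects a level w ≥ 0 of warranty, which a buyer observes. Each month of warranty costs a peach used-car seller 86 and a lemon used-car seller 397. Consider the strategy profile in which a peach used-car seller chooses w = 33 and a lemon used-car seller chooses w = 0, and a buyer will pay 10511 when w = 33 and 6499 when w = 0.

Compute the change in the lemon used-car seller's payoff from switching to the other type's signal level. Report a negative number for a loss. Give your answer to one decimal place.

-9089.0

Playing w = 0 the lemon used-car seller receives 6499.
Deviating to w = 33 brings payment 10511 at cost 397 × 33 = 13101, netting -2590.
Gain from deviating: -2590 − 6499 = -9089.0.
The gain is negative, so the lemon type's incentive-compatibility constraint is satisfied.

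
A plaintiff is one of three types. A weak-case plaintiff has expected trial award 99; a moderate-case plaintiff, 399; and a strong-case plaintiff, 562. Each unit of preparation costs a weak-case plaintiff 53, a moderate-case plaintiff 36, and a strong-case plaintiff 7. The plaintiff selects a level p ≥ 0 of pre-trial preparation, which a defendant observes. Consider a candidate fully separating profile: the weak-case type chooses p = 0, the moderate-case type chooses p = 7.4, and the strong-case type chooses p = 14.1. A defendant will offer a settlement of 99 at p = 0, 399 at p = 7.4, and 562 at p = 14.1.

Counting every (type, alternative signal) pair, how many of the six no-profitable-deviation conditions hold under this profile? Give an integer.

6

Weak-case (own payoff 99): to p=7.4 gives 399 − 53×7.4 = 6.8 → no gain ✓; to p=14.1 gives 562 − 53×14.1 = -185.3 → no gain ✓.
Moderate-case (own payoff 399 − 36×7.4 = 132.6): to p=0 gives 99 → no gain ✓; to p=14.1 gives 562 − 36×14.1 = 54.4 → no gain ✓.
Strong-case (own payoff 562 − 7×14.1 = 463.3): to p=0 gives 99 → no gain ✓; to p=7.4 gives 399 − 7×7.4 = 347.2 → no gain ✓.
6 of the 6 constraints hold; this profile is a separating equilibrium.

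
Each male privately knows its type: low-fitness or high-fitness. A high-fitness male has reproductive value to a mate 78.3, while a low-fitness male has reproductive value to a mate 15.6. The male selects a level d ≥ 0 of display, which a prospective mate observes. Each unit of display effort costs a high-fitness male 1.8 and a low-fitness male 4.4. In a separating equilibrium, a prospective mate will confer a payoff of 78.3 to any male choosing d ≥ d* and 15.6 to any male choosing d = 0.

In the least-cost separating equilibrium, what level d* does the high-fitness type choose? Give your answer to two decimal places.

A low-fitness male choosing d = 0 receives 15.6.
Imitating at d* instead would pay 78.3 at cost 4.4·d*, netting 78.3 − 4.4·d*.
Indifference: 15.6 = 78.3 − 4.4·d*, so d* = (78.3 − 15.6) / 4.4 = 14.25.
This is the low-fitness type's binding incentive-compatibility constraint; any d ≥ 14.25 sustains separation on that side.

14.25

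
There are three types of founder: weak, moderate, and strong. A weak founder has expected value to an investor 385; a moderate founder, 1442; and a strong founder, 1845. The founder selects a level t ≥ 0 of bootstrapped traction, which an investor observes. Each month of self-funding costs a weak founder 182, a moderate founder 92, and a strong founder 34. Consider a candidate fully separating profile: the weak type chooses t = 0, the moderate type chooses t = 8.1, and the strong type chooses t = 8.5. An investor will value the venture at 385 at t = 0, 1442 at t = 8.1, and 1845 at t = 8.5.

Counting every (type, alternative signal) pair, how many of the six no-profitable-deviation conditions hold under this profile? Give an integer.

5

Moderate (own payoff 1442 − 92×8.1 = 696.8): to t=0 gives 385 → no gain ✓; to t=8.5 gives 1845 − 92×8.5 = 1063 → profitable ✗.
Strong (own payoff 1845 − 34×8.5 = 1556): to t=0 gives 385 → no gain ✓; to t=8.1 gives 1442 − 34×8.1 = 1166.6 → no gain ✓.
Weak (own payoff 385): to t=8.1 gives 1442 − 182×8.1 = -32.2 → no gain ✓; to t=8.5 gives 1845 − 182×8.5 = 298 → no gain ✓.
5 of the 6 constraints hold; not an equilibrium.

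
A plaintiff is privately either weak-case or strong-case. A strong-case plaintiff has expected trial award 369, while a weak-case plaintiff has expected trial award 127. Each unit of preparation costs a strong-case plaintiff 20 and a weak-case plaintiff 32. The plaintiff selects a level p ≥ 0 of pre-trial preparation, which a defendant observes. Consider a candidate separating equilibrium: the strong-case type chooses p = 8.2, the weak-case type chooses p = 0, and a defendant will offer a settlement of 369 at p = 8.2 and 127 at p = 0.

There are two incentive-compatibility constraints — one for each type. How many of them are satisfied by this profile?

Strong-case type: signal → 369 − 20 × 8.2 = 205; deviate to 0 → 127. IC holds (205 ≥ 127).
Weak-case type: stay at 0 → 127; mimic → 369 − 32 × 8.2 = 106.6. IC holds (127 ≥ 106.6).
2 of 2 constraints hold, so this is a separating equilibrium.

2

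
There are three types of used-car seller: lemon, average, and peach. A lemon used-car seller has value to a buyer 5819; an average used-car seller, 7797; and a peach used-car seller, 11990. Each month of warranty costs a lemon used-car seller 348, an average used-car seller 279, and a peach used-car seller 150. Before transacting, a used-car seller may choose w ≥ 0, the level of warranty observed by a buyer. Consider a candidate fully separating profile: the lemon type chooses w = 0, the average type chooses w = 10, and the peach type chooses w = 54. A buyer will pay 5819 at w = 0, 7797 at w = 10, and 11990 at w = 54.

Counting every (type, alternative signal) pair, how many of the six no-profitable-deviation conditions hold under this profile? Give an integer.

3

Lemon (own payoff 5819): to w=10 gives 7797 − 348×10 = 4317 → no gain ✓; to w=54 gives 11990 − 348×54 = -6802 → no gain ✓.
Peach (own payoff 11990 − 150×54 = 3890): to w=0 gives 5819 → profitable ✗; to w=10 gives 7797 − 150×10 = 6297 → profitable ✗.
Average (own payoff 7797 − 279×10 = 5007): to w=0 gives 5819 → profitable ✗; to w=54 gives 11990 − 279×54 = -3076 → no gain ✓.
3 of the 6 constraints hold; not an equilibrium.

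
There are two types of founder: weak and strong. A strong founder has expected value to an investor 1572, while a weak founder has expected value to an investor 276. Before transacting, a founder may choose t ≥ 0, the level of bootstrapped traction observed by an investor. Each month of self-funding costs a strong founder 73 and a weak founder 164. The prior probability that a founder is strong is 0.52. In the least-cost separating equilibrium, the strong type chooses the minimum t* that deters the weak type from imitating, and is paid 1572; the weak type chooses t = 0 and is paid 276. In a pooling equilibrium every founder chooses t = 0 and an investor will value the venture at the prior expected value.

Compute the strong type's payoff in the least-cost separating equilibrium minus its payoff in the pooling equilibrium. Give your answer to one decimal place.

45.2

Least-cost separating signal: t* solves 276 = 1572 − 164·t*, so t* = (1572 − 276)/164 ≈ 7.9024.
Strong type's separating payoff: 1572 − 73 × t* = 1572 − 73 × (1572 − 276)/164 = 1572 − 94608/164 ≈ 995.122.
Pooling payoff: 0.52 × 1572 + 0.48 × 276 = 949.92.
Difference: 995.122 − 949.92 = 45.202, i.e. 45.2 to one decimal place.
The strong type prefers to separate.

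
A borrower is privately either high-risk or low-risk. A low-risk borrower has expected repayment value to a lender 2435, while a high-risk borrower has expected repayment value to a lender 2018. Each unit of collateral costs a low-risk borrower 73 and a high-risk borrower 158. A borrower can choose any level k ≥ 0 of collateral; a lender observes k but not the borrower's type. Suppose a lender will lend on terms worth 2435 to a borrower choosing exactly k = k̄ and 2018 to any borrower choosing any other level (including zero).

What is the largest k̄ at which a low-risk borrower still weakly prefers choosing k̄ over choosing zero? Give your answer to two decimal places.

5.71

Choosing k̄ yields the low-risk type 2435 − 73·k̄; choosing zero yields 2018.
The low-risk type is indifferent at 2435 − 73·k̄ = 2018, i.e. k̄ = (2435 − 2018) / 73 ≈ 5.71.
For any k̄ above 5.71 the low-risk type would rather pool at zero, so separation collapses.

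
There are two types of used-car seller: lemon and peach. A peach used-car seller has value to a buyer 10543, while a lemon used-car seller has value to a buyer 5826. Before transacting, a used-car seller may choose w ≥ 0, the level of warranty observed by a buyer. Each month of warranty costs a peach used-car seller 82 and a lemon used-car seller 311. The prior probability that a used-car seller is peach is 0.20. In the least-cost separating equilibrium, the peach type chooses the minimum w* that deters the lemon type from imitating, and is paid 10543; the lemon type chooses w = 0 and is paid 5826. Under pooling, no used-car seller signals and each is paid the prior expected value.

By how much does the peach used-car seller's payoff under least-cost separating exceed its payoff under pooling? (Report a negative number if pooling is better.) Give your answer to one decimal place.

2529.9

Least-cost separating signal: w* solves 5826 = 10543 − 311·w*, so w* = (10543 − 5826)/311 ≈ 15.1672.
Peach type's separating payoff: 10543 − 82 × w* = 10543 − 82 × (10543 − 5826)/311 = 10543 − 386794/311 ≈ 9299.289.
Pooling payoff: 0.20 × 10543 + 0.80 × 5826 = 6769.4.
Difference: 9299.289 − 6769.4 = 2529.889, i.e. 2529.9 to one decimal place.
The peach type prefers to separate.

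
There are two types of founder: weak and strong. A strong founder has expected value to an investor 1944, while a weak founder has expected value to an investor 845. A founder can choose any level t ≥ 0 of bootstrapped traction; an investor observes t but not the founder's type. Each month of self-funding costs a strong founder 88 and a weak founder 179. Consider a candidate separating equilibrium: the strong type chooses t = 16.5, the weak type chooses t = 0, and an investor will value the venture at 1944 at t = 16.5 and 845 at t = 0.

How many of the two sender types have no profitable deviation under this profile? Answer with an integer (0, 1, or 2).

1

Strong type: signal → 1944 − 88 × 16.5 = 492; deviate to 0 → 845. IC fails (492 < 845).
Weak type: stay at 0 → 845; mimic → 1944 − 179 × 16.5 = -1009.5. IC holds (845 ≥ -1009.5).
1 of 2 constraints hold, so this profile is not an equilibrium.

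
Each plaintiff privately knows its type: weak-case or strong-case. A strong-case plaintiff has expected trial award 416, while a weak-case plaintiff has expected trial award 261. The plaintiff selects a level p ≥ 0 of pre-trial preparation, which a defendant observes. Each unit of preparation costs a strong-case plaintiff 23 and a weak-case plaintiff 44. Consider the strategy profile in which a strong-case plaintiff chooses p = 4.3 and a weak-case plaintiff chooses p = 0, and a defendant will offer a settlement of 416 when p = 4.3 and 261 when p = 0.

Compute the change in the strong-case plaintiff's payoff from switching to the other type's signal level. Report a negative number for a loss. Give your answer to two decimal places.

Playing p = 4.3 the strong-case plaintiff receives 416 − 23 × 4.3 = 317.1.
Deviating to p = 0 yields 261 instead.
Gain from deviating: 261 − 317.1 = -56.10.
The gain is negative, so the strong-case type's incentive-compatibility constraint is satisfied.

-56.10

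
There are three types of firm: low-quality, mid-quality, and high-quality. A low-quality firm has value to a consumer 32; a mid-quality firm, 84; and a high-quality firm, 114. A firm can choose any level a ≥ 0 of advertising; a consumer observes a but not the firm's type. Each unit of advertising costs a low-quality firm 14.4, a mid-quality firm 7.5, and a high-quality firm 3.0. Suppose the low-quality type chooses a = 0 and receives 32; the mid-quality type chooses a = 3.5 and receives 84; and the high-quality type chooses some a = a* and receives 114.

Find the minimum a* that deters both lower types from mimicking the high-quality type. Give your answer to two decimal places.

7.50

Low-quality type (on-path payoff 32) won't mimic when 32 ≥ 114 − 14.4·a*, i.e. a* ≥ 5.69.
Mid-quality type (on-path payoff 84 − 7.5×3.5 = 57.75) won't mimic when 57.75 ≥ 114 − 7.5·a*, i.e. a* ≥ 7.50.
Both must hold, so a* = max(5.69, 7.50) = 7.50. The mid-quality type's constraint binds.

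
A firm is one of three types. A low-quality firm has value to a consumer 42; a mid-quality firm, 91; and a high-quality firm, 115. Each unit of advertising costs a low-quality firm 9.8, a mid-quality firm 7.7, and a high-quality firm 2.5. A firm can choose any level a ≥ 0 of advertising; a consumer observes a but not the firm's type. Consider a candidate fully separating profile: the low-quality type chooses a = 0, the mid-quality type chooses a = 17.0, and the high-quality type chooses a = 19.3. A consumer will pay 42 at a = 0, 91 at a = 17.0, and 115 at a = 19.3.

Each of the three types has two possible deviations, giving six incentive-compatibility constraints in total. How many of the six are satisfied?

4

Low-quality (own payoff 42): to a=17.0 gives 91 − 9.8×17.0 = -75.6 → no gain ✓; to a=19.3 gives 115 − 9.8×19.3 = -74.14 → no gain ✓.
High-quality (own payoff 115 − 2.5×19.3 = 66.75): to a=0 gives 42 → no gain ✓; to a=17.0 gives 91 − 2.5×17.0 = 48.5 → no gain ✓.
Mid-quality (own payoff 91 − 7.7×17.0 = -39.9): to a=0 gives 42 → profitable ✗; to a=19.3 gives 115 − 7.7×19.3 = -33.61 → profitable ✗.
4 of the 6 constraints hold; not an equilibrium.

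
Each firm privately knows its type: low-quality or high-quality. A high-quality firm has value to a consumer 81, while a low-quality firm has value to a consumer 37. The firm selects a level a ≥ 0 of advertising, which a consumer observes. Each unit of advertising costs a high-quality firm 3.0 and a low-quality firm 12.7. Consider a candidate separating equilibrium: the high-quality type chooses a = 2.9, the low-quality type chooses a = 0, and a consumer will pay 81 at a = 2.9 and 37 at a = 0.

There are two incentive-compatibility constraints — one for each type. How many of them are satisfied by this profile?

Low-quality type: stay at 0 → 37; mimic → 81 − 12.7 × 2.9 = 44.17. IC fails (37 < 44.17).
High-quality type: signal → 81 − 3.0 × 2.9 = 72.3; deviate to 0 → 37. IC holds (72.3 ≥ 37).
1 of 2 constraints hold, so this profile is not an equilibrium.

1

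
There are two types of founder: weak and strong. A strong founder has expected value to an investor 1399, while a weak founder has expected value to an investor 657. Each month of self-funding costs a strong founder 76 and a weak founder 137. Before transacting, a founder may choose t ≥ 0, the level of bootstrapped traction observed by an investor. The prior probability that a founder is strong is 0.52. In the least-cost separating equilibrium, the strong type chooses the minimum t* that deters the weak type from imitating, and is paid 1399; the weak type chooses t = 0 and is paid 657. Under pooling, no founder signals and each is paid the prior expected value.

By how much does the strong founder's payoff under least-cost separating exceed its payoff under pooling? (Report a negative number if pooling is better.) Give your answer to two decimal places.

Least-cost separating signal: t* solves 657 = 1399 − 137·t*, so t* = (1399 − 657)/137 ≈ 5.4161.
Strong type's separating payoff: 1399 − 76 × t* = 1399 − 76 × (1399 − 657)/137 = 1399 − 56392/137 ≈ 987.3796.
Pooling payoff: 0.52 × 1399 + 0.48 × 657 = 1042.84.
Difference: 987.3796 − 1042.84 = -55.4604, i.e. -55.46 to two decimal places.
The strong type would prefer the pooling outcome.

-55.46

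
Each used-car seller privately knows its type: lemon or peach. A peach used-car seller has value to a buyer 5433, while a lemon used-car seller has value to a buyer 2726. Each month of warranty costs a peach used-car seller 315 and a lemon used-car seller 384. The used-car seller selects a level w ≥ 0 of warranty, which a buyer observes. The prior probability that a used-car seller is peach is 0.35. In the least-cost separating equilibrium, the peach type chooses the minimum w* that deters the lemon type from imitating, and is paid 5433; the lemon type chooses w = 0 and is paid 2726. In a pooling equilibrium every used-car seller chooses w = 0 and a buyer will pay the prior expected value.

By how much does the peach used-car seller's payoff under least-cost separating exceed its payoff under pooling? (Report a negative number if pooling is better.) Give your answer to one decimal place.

Least-cost separating signal: w* solves 2726 = 5433 − 384·w*, so w* = (5433 − 2726)/384 ≈ 7.0495.
Peach type's separating payoff: 5433 − 315 × w* = 5433 − 315 × (5433 − 2726)/384 = 5433 − 852705/384 ≈ 3212.414.
Pooling payoff: 0.35 × 5433 + 0.65 × 2726 = 3673.45.
Difference: 3212.414 − 3673.45 = -461.036, i.e. -461.0 to one decimal place.
The peach type would prefer the pooling outcome.

-461.0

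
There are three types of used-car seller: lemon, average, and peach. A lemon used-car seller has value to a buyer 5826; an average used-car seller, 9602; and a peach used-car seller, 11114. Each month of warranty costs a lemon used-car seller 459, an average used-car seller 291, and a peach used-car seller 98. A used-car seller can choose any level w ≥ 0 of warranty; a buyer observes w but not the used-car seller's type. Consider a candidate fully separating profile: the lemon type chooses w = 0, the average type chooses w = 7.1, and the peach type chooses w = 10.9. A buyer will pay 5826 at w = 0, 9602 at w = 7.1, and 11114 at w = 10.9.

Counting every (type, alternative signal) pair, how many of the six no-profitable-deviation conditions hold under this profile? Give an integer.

3

Lemon (own payoff 5826): to w=7.1 gives 9602 − 459×7.1 = 6343.1 → profitable ✗; to w=10.9 gives 11114 − 459×10.9 = 6110.9 → profitable ✗.
Peach (own payoff 11114 − 98×10.9 = 10045.8): to w=0 gives 5826 → no gain ✓; to w=7.1 gives 9602 − 98×7.1 = 8906.2 → no gain ✓.
Average (own payoff 9602 − 291×7.1 = 7535.9): to w=0 gives 5826 → no gain ✓; to w=10.9 gives 11114 − 291×10.9 = 7942.1 → profitable ✗.
3 of the 6 constraints hold; not an equilibrium.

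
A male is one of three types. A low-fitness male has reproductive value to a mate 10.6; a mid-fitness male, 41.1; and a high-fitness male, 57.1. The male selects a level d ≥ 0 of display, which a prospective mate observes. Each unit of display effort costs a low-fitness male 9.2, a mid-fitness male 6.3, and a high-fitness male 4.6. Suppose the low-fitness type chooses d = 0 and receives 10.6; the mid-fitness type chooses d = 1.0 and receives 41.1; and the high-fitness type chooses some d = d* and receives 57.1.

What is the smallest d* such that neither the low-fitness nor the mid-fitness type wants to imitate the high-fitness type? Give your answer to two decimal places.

5.05

Mid-fitness type (on-path payoff 41.1 − 6.3×1.0 = 34.8) won't mimic when 34.8 ≥ 57.1 − 6.3·d*, i.e. d* ≥ 3.54.
Low-fitness type (on-path payoff 10.6) won't mimic when 10.6 ≥ 57.1 − 9.2·d*, i.e. d* ≥ 5.05.
Both must hold, so d* = max(5.05, 3.54) = 5.05. The low-fitness type's constraint binds.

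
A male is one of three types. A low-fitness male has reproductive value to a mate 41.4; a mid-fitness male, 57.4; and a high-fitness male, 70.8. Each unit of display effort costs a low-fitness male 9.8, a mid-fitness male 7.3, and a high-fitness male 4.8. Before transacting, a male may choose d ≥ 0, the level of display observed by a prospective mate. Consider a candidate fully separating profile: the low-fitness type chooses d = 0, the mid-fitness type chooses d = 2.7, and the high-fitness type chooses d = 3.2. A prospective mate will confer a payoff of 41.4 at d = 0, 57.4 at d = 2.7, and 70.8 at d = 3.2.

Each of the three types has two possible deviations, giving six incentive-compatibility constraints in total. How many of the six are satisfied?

Low-fitness (own payoff 41.4): to d=2.7 gives 57.4 − 9.8×2.7 = 30.94 → no gain ✓; to d=3.2 gives 70.8 − 9.8×3.2 = 39.44 → no gain ✓.
High-fitness (own payoff 70.8 − 4.8×3.2 = 55.44): to d=0 gives 41.4 → no gain ✓; to d=2.7 gives 57.4 − 4.8×2.7 = 44.44 → no gain ✓.
Mid-fitness (own payoff 57.4 − 7.3×2.7 = 37.69): to d=0 gives 41.4 → profitable ✗; to d=3.2 gives 70.8 − 7.3×3.2 = 47.44 → profitable ✗.
4 of the 6 constraints hold; not an equilibrium.

4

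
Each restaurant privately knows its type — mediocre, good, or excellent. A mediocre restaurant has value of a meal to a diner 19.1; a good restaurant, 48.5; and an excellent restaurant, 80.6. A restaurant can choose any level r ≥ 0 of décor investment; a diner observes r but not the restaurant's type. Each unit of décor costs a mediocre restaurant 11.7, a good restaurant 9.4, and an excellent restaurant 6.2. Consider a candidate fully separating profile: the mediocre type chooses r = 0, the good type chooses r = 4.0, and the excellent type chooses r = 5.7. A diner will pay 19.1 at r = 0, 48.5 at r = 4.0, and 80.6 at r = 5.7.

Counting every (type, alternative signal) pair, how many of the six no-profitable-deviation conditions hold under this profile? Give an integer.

4

Mediocre (own payoff 19.1): to r=4.0 gives 48.5 − 11.7×4.0 = 1.7 → no gain ✓; to r=5.7 gives 80.6 − 11.7×5.7 = 13.91 → no gain ✓.
Excellent (own payoff 80.6 − 6.2×5.7 = 45.26): to r=0 gives 19.1 → no gain ✓; to r=4.0 gives 48.5 − 6.2×4.0 = 23.7 → no gain ✓.
Good (own payoff 48.5 − 9.4×4.0 = 10.9): to r=0 gives 19.1 → profitable ✗; to r=5.7 gives 80.6 − 9.4×5.7 = 27.02 → profitable ✗.
4 of the 6 constraints hold; not an equilibrium.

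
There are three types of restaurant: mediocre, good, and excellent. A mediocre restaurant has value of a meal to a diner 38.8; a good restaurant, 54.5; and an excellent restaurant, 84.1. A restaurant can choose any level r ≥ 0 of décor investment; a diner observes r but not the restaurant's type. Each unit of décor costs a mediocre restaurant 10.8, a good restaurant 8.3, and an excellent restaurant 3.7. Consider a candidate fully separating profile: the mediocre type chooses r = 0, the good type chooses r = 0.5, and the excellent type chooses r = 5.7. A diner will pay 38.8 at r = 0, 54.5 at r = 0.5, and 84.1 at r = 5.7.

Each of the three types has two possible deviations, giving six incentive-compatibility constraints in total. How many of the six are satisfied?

Mediocre (own payoff 38.8): to r=0.5 gives 54.5 − 10.8×0.5 = 49.1 → profitable ✗; to r=5.7 gives 84.1 − 10.8×5.7 = 22.54 → no gain ✓.
Good (own payoff 54.5 − 8.3×0.5 = 50.35): to r=0 gives 38.8 → no gain ✓; to r=5.7 gives 84.1 − 8.3×5.7 = 36.79 → no gain ✓.
Excellent (own payoff 84.1 − 3.7×5.7 = 63.01): to r=0 gives 38.8 → no gain ✓; to r=0.5 gives 54.5 − 3.7×0.5 = 52.65 → no gain ✓.
5 of the 6 constraints hold; not an equilibrium.

5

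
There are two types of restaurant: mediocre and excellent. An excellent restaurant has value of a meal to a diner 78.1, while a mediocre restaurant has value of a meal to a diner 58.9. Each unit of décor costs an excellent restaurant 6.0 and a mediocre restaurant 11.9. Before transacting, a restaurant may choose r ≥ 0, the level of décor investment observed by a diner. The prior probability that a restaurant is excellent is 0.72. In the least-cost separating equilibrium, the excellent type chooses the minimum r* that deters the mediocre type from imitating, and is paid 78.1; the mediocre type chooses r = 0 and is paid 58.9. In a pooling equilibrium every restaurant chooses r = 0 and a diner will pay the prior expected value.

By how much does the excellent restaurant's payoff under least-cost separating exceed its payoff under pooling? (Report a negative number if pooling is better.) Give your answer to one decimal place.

-4.3

Least-cost separating signal: r* solves 58.9 = 78.1 − 11.9·r*, so r* = (78.1 − 58.9)/11.9 ≈ 1.6134.
Excellent type's separating payoff: 78.1 − 6.0 × r* = 78.1 − 6.0 × (78.1 − 58.9)/11.9 = 78.1 − 115.2/11.9 ≈ 68.419.
Pooling payoff: 0.72 × 78.1 + 0.28 × 58.9 = 72.724.
Difference: 68.419 − 72.724 = -4.305, i.e. -4.3 to one decimal place.
The excellent type would prefer the pooling outcome.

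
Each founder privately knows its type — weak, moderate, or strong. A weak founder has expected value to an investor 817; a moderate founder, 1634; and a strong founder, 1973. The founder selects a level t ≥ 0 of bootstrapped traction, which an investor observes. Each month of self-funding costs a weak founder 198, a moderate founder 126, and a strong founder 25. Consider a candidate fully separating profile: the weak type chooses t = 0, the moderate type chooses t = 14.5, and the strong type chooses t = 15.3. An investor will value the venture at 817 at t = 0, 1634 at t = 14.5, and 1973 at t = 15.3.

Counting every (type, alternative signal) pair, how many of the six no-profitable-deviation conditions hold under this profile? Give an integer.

4

Weak (own payoff 817): to t=14.5 gives 1634 − 198×14.5 = -1237 → no gain ✓; to t=15.3 gives 1973 − 198×15.3 = -1056.4 → no gain ✓.
Strong (own payoff 1973 − 25×15.3 = 1590.5): to t=0 gives 817 → no gain ✓; to t=14.5 gives 1634 − 25×14.5 = 1271.5 → no gain ✓.
Moderate (own payoff 1634 − 126×14.5 = -193): to t=0 gives 817 → profitable ✗; to t=15.3 gives 1973 − 126×15.3 = 45.2 → profitable ✗.
4 of the 6 constraints hold; not an equilibrium.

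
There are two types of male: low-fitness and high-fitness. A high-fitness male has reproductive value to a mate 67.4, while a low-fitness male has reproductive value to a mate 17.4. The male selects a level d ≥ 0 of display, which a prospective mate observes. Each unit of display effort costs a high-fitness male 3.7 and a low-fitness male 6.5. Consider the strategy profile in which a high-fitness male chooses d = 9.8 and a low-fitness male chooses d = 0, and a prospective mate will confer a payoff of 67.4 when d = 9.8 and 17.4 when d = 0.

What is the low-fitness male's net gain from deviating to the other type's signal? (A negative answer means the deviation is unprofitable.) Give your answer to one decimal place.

Playing d = 0 the low-fitness male receives 17.4.
Deviating to d = 9.8 brings payment 67.4 at cost 6.5 × 9.8 = 63.7, netting 3.7.
Gain from deviating: 3.7 − 17.4 = -13.7.
The gain is negative, so the low-fitness type's incentive-compatibility constraint is satisfied.

-13.7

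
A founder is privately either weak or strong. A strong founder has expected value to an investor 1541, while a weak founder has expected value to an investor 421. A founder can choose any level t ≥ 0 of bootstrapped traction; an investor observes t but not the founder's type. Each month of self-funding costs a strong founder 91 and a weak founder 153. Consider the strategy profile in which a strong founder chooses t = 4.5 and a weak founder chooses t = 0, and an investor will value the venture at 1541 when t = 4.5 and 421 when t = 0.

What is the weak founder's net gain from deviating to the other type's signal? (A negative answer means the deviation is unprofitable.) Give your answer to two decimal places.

Playing t = 0 the weak founder receives 421.
Deviating to t = 4.5 brings payment 1541 at cost 153 × 4.5 = 688.5, netting 852.5.
Gain from deviating: 852.5 − 421 = 431.50.
The gain is positive, so the weak type's incentive-compatibility constraint is violated — this profile is not a separating equilibrium.

431.50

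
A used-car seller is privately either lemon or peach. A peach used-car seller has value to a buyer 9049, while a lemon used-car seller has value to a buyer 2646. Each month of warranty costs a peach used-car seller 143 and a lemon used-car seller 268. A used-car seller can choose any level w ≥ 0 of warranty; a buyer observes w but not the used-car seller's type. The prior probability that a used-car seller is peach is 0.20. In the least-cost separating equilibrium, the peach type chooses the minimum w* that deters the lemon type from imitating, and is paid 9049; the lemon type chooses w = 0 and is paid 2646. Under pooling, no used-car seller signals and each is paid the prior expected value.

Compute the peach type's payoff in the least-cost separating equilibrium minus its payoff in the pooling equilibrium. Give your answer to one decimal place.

Least-cost separating signal: w* solves 2646 = 9049 − 268·w*, so w* = (9049 − 2646)/268 ≈ 23.8918.
Peach type's separating payoff: 9049 − 143 × w* = 9049 − 143 × (9049 − 2646)/268 = 9049 − 915629/268 ≈ 5632.474.
Pooling payoff: 0.20 × 9049 + 0.80 × 2646 = 3926.6.
Difference: 5632.474 − 3926.6 = 1705.874, i.e. 1705.9 to one decimal place.
The peach type prefers to separate.

1705.9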